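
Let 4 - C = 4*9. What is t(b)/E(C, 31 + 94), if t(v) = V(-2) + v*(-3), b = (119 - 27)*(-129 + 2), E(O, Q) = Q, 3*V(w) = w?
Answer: 105154/375 ≈ 280.41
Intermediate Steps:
V(w) = w/3
C = -32 (C = 4 - 4*9 = 4 - 1*36 = 4 - 36 = -32)
b = -11684 (b = 92*(-127) = -11684)
t(v) = -⅔ - 3*v (t(v) = (⅓)*(-2) + v*(-3) = -⅔ - 3*v)
t(b)/E(C, 31 + 94) = (-⅔ - 3*(-11684))/(31 + 94) = (-⅔ + 35052)/125 = (105154/3)*(1/125) = 105154/375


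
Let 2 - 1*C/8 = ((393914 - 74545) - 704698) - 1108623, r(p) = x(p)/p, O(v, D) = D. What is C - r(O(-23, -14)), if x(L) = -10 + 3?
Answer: 23903263/2 ≈ 1.1952e+7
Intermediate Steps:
x(L) = -7
r(p) = -7/p
C = 11951632 (C = 16 - 8*(((393914 - 74545) - 704698) - 1108623) = 16 - 8*((319369 - 704698) - 1108623) = 16 - 8*(-385329 - 1108623) = 16 - 8*(-1493952) = 16 + 11951616 = 11951632)
C - r(O(-23, -14)) = 11951632 - (-7)/(-14) = 11951632 - (-7)*(-1)/14 = 11951632 - 1*½ = 11951632 - ½ = 23903263/2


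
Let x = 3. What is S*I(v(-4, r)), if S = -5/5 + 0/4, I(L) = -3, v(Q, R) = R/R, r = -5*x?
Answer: 3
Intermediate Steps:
r = -15 (r = -5*3 = -15)
v(Q, R) = 1
S = -1 (S = -5*⅕ + 0*(¼) = -1 + 0 = -1)
S*I(v(-4, r)) = -1*(-3) = 3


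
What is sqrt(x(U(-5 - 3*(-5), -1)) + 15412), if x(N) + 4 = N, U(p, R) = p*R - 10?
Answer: 2*sqrt(3847) ≈ 124.05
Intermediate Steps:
U(p, R) = -10 + R*p (U(p, R) = R*p - 10 = -10 + R*p)
x(N) = -4 + N
sqrt(x(U(-5 - 3*(-5), -1)) + 15412) = sqrt((-4 + (-10 - (-5 - 3*(-5)))) + 15412) = sqrt((-4 + (-10 - (-5 + 15))) + 15412) = sqrt((-4 + (-10 - 1*10)) + 15412) = sqrt((-4 + (-10 - 10)) + 15412) = sqrt((-4 - 20) + 15412) = sqrt(-24 + 15412) = sqrt(15388) = 2*sqrt(3847)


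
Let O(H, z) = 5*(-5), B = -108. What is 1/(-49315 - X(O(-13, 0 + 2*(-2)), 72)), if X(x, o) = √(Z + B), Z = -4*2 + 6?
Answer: I/(√110 - 49315*I) ≈ -2.0278e-5 + 4.3126e-9*I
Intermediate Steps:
Z = -2 (Z = -8 + 6 = -2)
O(H, z) = -25
X(x, o) = I*√110 (X(x, o) = √(-2 - 108) = √(-110) = I*√110)
1/(-49315 - X(O(-13, 0 + 2*(-2)), 72)) = 1/(-49315 - I*√110)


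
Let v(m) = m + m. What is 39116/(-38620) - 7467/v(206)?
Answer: -76122833/3977860 ≈ -19.137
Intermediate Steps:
v(m) = 2*m
39116/(-38620) - 7467/v(206) = 39116/(-38620) - 7467/(2*206) = 39116*(-1/38620) - 7467/412 = -9779/9655 - 7467*1/412 = -9779/9655 - 7467/412 = -76122833/3977860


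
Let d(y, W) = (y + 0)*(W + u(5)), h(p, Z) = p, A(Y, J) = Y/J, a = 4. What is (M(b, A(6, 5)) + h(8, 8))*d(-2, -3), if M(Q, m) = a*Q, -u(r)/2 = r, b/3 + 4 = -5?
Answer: -2600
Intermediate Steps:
b = -27 (b = -12 + 3*(-5) = -12 - 15 = -27)
u(r) = -2*r
M(Q, m) = 4*Q
d(y, W) = y*(-10 + W) (d(y, W) = (y + 0)*(W - 2*5) = y*(W - 10) = y*(-10 + W))
(M(b, A(6, 5)) + h(8, 8))*d(-2, -3) = (4*(-27) + 8)*(-2*(-10 - 3)) = (-108 + 8)*(-2*(-13)) = -100*26 = -2600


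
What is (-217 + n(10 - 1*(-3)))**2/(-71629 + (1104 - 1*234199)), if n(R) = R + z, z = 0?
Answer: -10404/76181 ≈ -0.13657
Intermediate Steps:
n(R) = R (n(R) = R + 0 = R)
(-217 + n(10 - 1*(-3)))**2/(-71629 + (1104 - 1*234199)) = (-217 + (10 - 1*(-3)))**2/(-71629 + (1104 - 1*234199)) = (-217 + (10 + 3))**2/(-71629 + (1104 - 234199)) = (-217 + 13)**2/(-71629 - 233095) = (-204)**2/(-304724) = 41616*(-1/304724) = -10404/76181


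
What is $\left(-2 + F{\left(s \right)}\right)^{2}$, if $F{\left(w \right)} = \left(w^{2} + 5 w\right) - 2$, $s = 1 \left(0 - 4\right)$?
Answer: $64$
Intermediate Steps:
$s = -4$ ($s = 1 \left(-4\right) = -4$)
$F{\left(w \right)} = -2 + w^{2} + 5 w$
$\left(-2 + F{\left(s \right)}\right)^{2} = \left(-2 + \left(-2 + \left(-4\right)^{2} + 5 \left(-4\right)\right)\right)^{2} = \left(-2 - 6\right)^{2} = \left(-8\right)^{2} = 64$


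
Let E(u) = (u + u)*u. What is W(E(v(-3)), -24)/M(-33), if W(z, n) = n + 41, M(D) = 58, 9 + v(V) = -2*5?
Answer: 17/58 ≈ 0.29310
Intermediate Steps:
v(V) = -19 (v(V) = -9 - 2*5 = -9 - 10 = -19)
E(u) = 2*u² (E(u) = (2*u)*u = 2*u²)
W(z, n) = 41 + n
W(E(v(-3)), -24)/M(-33) = (41 - 24)/58 = 17*(1/58) = 17/58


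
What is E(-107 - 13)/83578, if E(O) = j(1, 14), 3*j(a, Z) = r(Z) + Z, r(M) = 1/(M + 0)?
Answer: 197/3510276 ≈ 5.6121e-5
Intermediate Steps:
r(M) = 1/M
j(a, Z) = Z/3 + 1/(3*Z) (j(a, Z) = (1/Z + Z)/3 = (Z + 1/Z)/3 = Z/3 + 1/(3*Z))
E(O) = 197/42 (E(O) = (⅓)*(1 + 14²)/14 = (⅓)*(1/14)*(1 + 196) = (⅓)*(1/14)*197 = 197/42)
E(-107 - 13)/83578 = (197/42)/83578 = (197/42)*(1/83578) = 197/3510276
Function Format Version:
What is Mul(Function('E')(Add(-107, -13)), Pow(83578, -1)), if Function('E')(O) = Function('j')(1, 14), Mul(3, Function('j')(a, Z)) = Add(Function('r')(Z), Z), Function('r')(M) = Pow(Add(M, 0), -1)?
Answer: Rational(197, 3510276) ≈ 5.6121e-5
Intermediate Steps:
Function('r')(M) = Pow(M, -1)
Function('j')(a, Z) = Add(Mul(Rational(1, 3), Z), Mul(Rational(1, 3), Pow(Z, -1))) (Function('j')(a, Z) = Mul(Rational(1, 3), Add(Pow(Z, -1), Z)) = Mul(Rational(1, 3), Add(Z, Pow(Z, -1))) = Add(Mul(Rational(1, 3), Z), Mul(Rational(1, 3), Pow(Z, -1))))
Function('E')(O) = Rational(197, 42) (Function('E')(O) = Mul(Rational(1, 3), Pow(14, -1), Add(1, Pow(14, 2))) = Mul(Rational(1, 3), Rational(1, 14), Add(1, 196)) = Mul(Rational(1, 3), Rational(1, 14), 197) = Rational(197, 42))
Mul(Function('E')(Add(-107, -13)), Pow(83578, -1)) = Mul(Rational(197, 42), Pow(83578, -1)) = Mul(Rational(197, 42), Rational(1, 83578)) = Rational(197, 3510276)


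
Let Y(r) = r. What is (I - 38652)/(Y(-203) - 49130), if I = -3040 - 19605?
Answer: 61297/49333 ≈ 1.2425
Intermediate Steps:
I = -22645
(I - 38652)/(Y(-203) - 49130) = (-22645 - 38652)/(-203 - 49130) = -61297/(-49333) = -61297*(-1/49333) = 61297/49333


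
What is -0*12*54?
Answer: 0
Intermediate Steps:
-0*12*54 = -32*0*54 = 0*54 = 0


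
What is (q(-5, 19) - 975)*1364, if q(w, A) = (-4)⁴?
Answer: -980716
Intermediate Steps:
q(w, A) = 256
(q(-5, 19) - 975)*1364 = (256 - 975)*1364 = -719*1364 = -980716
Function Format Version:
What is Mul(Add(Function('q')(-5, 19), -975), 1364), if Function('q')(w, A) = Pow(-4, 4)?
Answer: -980716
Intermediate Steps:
Function('q')(w, A) = 256
Mul(Add(Function('q')(-5, 19), -975), 1364) = Mul(Add(256, -975), 1364) = Mul(-719, 1364) = -980716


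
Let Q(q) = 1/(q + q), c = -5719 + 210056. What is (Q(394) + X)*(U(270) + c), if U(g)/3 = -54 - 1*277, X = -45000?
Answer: -1802644509164/197 ≈ -9.1505e+9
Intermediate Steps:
c = 204337
Q(q) = 1/(2*q)
U(g) = -993 (U(g) = 3*(-54 - 1*277) = 3*(-54 - 277) = 3*(-331) = -993)
(Q(394) + X)*(U(270) + c) = ((½)/394 - 45000)*(-993 + 204337) = ((½)*(1/394) - 45000)*203344 = (1/788 - 45000)*203344 = -35459999/788*203344 = -1802644509164/197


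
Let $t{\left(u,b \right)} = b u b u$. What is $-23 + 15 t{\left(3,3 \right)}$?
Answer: $1192$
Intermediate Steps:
$t{\left(u,b \right)} = b^{2} u^{2}$ ($t{\left(u,b \right)} = u b^{2} u = b^{2} u^{2}$)
$-23 + 15 t{\left(3,3 \right)} = -23 + 15 \cdot 3^{2} \cdot 3^{2} = -23 + 15 \cdot 9 \cdot 9 = -23 + 15 \cdot 81 = -23 + 1215 = 1192$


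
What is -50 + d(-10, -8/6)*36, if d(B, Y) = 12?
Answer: 382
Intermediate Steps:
-50 + d(-10, -8/6)*36 = -50 + 12*36 = -50 + 432 = 382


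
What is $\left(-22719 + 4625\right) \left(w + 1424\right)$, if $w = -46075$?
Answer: $807915194$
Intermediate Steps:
$\left(-22719 + 4625\right) \left(w + 1424\right) = \left(-22719 + 4625\right) \left(-46075 + 1424\right) = \left(-18094\right) \left(-44651\right) = 807915194$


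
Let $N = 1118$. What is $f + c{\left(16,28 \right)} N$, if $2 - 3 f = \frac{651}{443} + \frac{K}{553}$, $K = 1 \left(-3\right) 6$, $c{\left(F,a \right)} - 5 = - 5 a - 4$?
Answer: $- \frac{114210541745}{734937} \approx -1.554 \cdot 10^{5}$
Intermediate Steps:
$c{\left(F,a \right)} = 1 - 5 a$ ($c{\left(F,a \right)} = 5 - \left(4 + 5 a\right) = 1 - 5 a$)
$K = -18$ ($K = \left(-3\right) 6 = -18$)
$f = \frac{137929}{734937}$ ($f = \frac{2}{3} - \frac{\frac{651}{443} - \frac{18}{553}}{3} = \frac{2}{3} - \frac{117343}{244979} = \frac{137929}{734937} \approx 0.18767$)
$f + c{\left(16,28 \right)} N = \frac{137929}{734937} + \left(1 - 140\right) 1118 = \frac{137929}{734937} - 155402 = - \frac{114210541745}{734937}$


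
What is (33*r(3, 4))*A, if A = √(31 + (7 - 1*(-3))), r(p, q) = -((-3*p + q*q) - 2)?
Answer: -165*√41 ≈ -1056.5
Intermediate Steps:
r(p, q) = 2 - q² + 3*p (r(p, q) = -((-3*p + q²) - 2) = -((q² - 3*p) - 2) = -(-2 + q² - 3*p) = 2 - q² + 3*p)
A = √41 (A = √(31 + (7 + 3)) = √(31 + 10) = √41 ≈ 6.4031)
(33*r(3, 4))*A = (33*(2 - 1*4² + 3*3))*√41 = (33*(2 - 1*16 + 9))*√41 = (33*(2 - 16 + 9))*√41 = (33*(-5))*√41 = -165*√41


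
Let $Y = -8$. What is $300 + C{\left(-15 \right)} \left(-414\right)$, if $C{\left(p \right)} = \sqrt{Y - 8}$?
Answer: $300 - 1656 i \approx 300.0 - 1656.0 i$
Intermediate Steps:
$C{\left(p \right)} = 4 i$ ($C{\left(p \right)} = \sqrt{-8 - 8} = \sqrt{-16} = 4 i$)
$300 + C{\left(-15 \right)} \left(-414\right) = 300 + 4 i \left(-414\right) = 300 - 1656 i$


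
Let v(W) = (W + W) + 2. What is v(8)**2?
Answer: 324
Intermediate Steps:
v(W) = 2 + 2*W (v(W) = 2*W + 2 = 2 + 2*W)
v(8)**2 = (2 + 2*8)**2 = (2 + 16)**2 = 18**2 = 324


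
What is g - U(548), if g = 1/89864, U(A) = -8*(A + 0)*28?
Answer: 11030985729/89864 ≈ 1.2275e+5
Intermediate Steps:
U(A) = -224*A (U(A) = -8*A*28 = -224*A)
g = 1/89864 ≈ 1.1128e-5
g - U(548) = 1/89864 - (-224)*548 = 1/89864 - 1*(-122752) = 1/89864 + 122752 = 11030985729/89864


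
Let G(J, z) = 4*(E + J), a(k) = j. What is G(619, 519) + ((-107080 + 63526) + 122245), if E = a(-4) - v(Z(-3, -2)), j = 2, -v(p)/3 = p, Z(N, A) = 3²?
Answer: 81283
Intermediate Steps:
Z(N, A) = 9
v(p) = -3*p
a(k) = 2
E = 29 (E = 2 - (-3)*9 = 2 - 1*(-27) = 2 + 27 = 29)
G(J, z) = 116 + 4*J (G(J, z) = 4*(29 + J) = 116 + 4*J)
G(619, 519) + ((-107080 + 63526) + 122245) = (116 + 4*619) + ((-107080 + 63526) + 122245) = (116 + 2476) + (-43554 + 122245) = 2592 + 78691 = 81283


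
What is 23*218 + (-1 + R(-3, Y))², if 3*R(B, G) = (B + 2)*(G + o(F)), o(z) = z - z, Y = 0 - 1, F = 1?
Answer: 45130/9 ≈ 5014.4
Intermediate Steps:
Y = -1
o(z) = 0
R(B, G) = G*(2 + B)/3 (R(B, G) = ((B + 2)*(G + 0))/3 = ((2 + B)*G)/3 = (G*(2 + B))/3 = G*(2 + B)/3)
23*218 + (-1 + R(-3, Y))² = 23*218 + (-1 + (⅓)*(-1)*(2 - 3))² = 5014 + (-1 + (⅓)*(-1)*(-1))² = 5014 + (-1 + ⅓)² = 5014 + (-⅔)² = 5014 + 4/9 = 45130/9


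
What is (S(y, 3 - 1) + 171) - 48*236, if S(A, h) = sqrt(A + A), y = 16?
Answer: -11157 + 4*sqrt(2) ≈ -11151.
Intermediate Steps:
S(A, h) = sqrt(2)*sqrt(A) (S(A, h) = sqrt(2*A) = sqrt(2)*sqrt(A))
(S(y, 3 - 1) + 171) - 48*236 = (sqrt(2)*sqrt(16) + 171) - 48*236 = (sqrt(2)*4 + 171) - 11328 = (4*sqrt(2) + 171) - 11328 = (171 + 4*sqrt(2)) - 11328 = -11157 + 4*sqrt(2)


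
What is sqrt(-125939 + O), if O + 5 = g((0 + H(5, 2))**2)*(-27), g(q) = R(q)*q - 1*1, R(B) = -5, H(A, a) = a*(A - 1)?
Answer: I*sqrt(117277) ≈ 342.46*I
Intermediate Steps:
H(A, a) = a*(-1 + A)
g(q) = -1 - 5*q (g(q) = -5*q - 1*1 = -5*q - 1 = -1 - 5*q)
O = 8662 (O = -5 + (-1 - 5*(0 + 2*(-1 + 5))**2)*(-27) = -5 + (-1 - 5*(0 + 2*4)**2)*(-27) = -5 + (-1 - 5*(0 + 8)**2)*(-27) = -5 + (-1 - 5*8**2)*(-27) = -5 + (-1 - 5*64)*(-27) = -5 + (-1 - 320)*(-27) = -5 - 321*(-27) = -5 + 8667 = 8662)
sqrt(-125939 + O) = sqrt(-125939 + 8662) = sqrt(-117277) = I*sqrt(117277)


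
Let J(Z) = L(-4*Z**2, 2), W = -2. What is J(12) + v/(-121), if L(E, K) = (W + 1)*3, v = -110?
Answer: -23/11 ≈ -2.0909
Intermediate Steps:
L(E, K) = -3 (L(E, K) = (-2 + 1)*3 = -1*3 = -3)
J(Z) = -3
J(12) + v/(-121) = -3 - 110/(-121) = -3 - 1/121*(-110) = -3 + 10/11 = -23/11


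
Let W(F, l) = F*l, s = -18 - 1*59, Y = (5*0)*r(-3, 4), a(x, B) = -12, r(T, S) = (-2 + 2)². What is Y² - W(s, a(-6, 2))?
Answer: -924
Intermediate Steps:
r(T, S) = 0 (r(T, S) = 0² = 0)
Y = 0 (Y = (5*0)*0 = 0*0 = 0)
s = -77 (s = -18 - 59 = -77)
Y² - W(s, a(-6, 2)) = 0² - (-77)*(-12) = 0 - 1*924 = 0 - 924 = -924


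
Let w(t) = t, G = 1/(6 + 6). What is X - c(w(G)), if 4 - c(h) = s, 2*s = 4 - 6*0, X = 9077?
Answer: 9075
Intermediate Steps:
s = 2 (s = (4 - 6*0)/2 = (4 + 0)/2 = (1/2)*4 = 2)
G = 1/12 ≈ 0.083333
c(h) = 2 (c(h) = 4 - 1*2 = 4 - 2 = 2)
X - c(w(G)) = 9077 - 1*2 = 9077 - 2 = 9075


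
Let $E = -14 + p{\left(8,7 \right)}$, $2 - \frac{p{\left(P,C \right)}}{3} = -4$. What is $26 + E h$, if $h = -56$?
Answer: $-198$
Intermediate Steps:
$p{\left(P,C \right)} = 18$ ($p{\left(P,C \right)} = 6 - -12 = 6 + 12 = 18$)
$E = 4$ ($E = -14 + 18 = 4$)
$26 + E h = 26 + 4 \left(-56\right) = 26 - 224 = -198$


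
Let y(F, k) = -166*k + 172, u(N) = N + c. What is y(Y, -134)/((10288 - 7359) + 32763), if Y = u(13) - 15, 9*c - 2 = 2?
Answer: 5604/8923 ≈ 0.62804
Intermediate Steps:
c = 4/9 (c = 2/9 + (⅑)*2 = 2/9 + 2/9 = 4/9 ≈ 0.44444)
u(N) = 4/9 + N (u(N) = N + 4/9 = 4/9 + N)
Y = -14/9 (Y = (4/9 + 13) - 15 = 121/9 - 15 = -14/9 ≈ -1.5556)
y(F, k) = 172 - 166*k
y(Y, -134)/((10288 - 7359) + 32763) = (172 - 166*(-134))/((10288 - 7359) + 32763) = (172 + 22244)/(2929 + 32763) = 22416/35692 = 22416*(1/35692) = 5604/8923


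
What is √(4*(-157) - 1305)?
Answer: I*√1933 ≈ 43.966*I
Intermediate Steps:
√(4*(-157) - 1305) = √(-628 - 1305) = √(-1933) = I*√1933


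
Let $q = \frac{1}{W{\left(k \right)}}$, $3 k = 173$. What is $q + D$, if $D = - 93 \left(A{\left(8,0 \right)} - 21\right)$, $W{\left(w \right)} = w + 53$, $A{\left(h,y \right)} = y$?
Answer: $\frac{648399}{332} \approx 1953.0$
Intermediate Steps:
$k = \frac{173}{3}$ ($k = \frac{1}{3} \cdot 173 = \frac{173}{3} \approx 57.667$)
$W{\left(w \right)} = 53 + w$
$D = 1953$ ($D = - 93 \left(0 - 21\right) = \left(-93\right) \left(-21\right) = 1953$)
$q = \frac{3}{332}$ ($q = \frac{1}{53 + \frac{173}{3}} = \frac{1}{\frac{332}{3}} = \frac{3}{332} \approx 0.0090361$)
$q + D = \frac{3}{332} + 1953 = \frac{648399}{332}$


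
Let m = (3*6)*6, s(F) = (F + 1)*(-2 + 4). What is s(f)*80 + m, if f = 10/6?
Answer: 1604/3 ≈ 534.67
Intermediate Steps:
f = 5/3 (f = 10*(1/6) = 5/3 ≈ 1.6667)
s(F) = 2 + 2*F (s(F) = (1 + F)*2 = 2 + 2*F)
m = 108 (m = 18*6 = 108)
s(f)*80 + m = (2 + 2*(5/3))*80 + 108 = (2 + 10/3)*80 + 108 = (16/3)*80 + 108 = 1280/3 + 108 = 1604/3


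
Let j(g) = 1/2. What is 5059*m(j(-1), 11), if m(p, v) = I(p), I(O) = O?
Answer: 5059/2 ≈ 2529.5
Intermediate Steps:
j(g) = ½ (j(g) = 1*(½) = ½)
m(p, v) = p
5059*m(j(-1), 11) = 5059*(½) = 5059/2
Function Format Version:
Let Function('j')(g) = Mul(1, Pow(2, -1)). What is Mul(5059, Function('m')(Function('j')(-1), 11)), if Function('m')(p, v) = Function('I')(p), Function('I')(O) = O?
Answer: Rational(5059, 2) ≈ 2529.5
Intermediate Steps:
Function('j')(g) = Rational(1, 2) (Function('j')(g) = Mul(1, Rational(1, 2)) = Rational(1, 2))
Function('m')(p, v) = p
Mul(5059, Function('m')(Function('j')(-1), 11)) = Mul(5059, Rational(1, 2)) = Rational(5059, 2)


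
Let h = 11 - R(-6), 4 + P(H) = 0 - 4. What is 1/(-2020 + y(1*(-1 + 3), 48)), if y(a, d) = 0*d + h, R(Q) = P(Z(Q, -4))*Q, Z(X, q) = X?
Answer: -1/2057 ≈ -0.00048614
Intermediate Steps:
P(H) = -8 (P(H) = -4 + (0 - 4) = -4 - 4 = -8)
R(Q) = -8*Q
h = -37 (h = 11 - (-8)*(-6) = 11 - 1*48 = 11 - 48 = -37)
y(a, d) = -37 (y(a, d) = 0*d - 37 = 0 - 37 = -37)
1/(-2020 + y(1*(-1 + 3), 48)) = 1/(-2020 - 37) = 1/(-2057) = -1/2057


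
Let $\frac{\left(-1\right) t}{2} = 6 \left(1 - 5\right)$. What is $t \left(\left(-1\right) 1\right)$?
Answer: $-48$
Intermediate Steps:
$t = 48$ ($t = - 2 \cdot 6 \left(1 - 5\right) = - 2 \cdot 6 \left(-4\right) = \left(-2\right) \left(-24\right) = 48$)
$t \left(\left(-1\right) 1\right) = 48 \left(\left(-1\right) 1\right) = 48 \left(-1\right) = -48$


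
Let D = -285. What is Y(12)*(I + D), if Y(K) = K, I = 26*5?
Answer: -1860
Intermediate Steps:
I = 130
Y(12)*(I + D) = 12*(130 - 285) = 12*(-155) = -1860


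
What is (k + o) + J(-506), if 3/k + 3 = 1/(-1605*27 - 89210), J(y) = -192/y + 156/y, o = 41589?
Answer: 4183839307605/100601908 ≈ 41588.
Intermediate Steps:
J(y) = -36/y
k = -397635/397636 (k = 3/(-3 + 1/(-1605*27 - 89210)) = 3/(-3 + 1/(-43335 - 89210)) = 3/(-3 + 1/(-132545)) = 3/(-3 - 1/132545) = 3/(-397636/132545) = 3*(-132545/397636) = -397635/397636 ≈ -1.0000)
(k + o) + J(-506) = (-397635/397636 + 41589) - 36/(-506) = 16536885969/397636 - 36*(-1/506) = 16536885969/397636 + 18/253 = 4183839307605/100601908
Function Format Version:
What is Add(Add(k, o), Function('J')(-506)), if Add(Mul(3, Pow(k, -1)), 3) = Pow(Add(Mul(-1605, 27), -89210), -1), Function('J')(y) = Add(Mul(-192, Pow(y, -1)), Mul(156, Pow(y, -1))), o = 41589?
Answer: Rational(4183839307605, 100601908) ≈ 41588.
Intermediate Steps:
Function('J')(y) = Mul(-36, Pow(y, -1))
k = Rational(-397635, 397636) (k = Mul(3, Pow(Add(-3, Pow(Add(Mul(-1605, 27), -89210), -1)), -1)) = Mul(3, Pow(Add(-3, Pow(Add(-43335, -89210), -1)), -1)) = Mul(3, Pow(Add(-3, Pow(-132545, -1)), -1)) = Mul(3, Pow(Add(-3, Rational(-1, 132545)), -1)) = Mul(3, Pow(Rational(-397636, 132545), -1)) = Mul(3, Rational(-132545, 397636)) = Rational(-397635, 397636) ≈ -1.0000)
Add(Add(k, o), Function('J')(-506)) = Add(Add(Rational(-397635, 397636), 41589), Mul(-36, Pow(-506, -1))) = Add(Rational(16536885969, 397636), Mul(-36, Rational(-1, 506))) = Add(Rational(16536885969, 397636), Rational(18, 253)) = Rational(4183839307605, 100601908)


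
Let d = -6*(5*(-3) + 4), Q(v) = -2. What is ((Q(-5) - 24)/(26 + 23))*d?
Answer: -1716/49 ≈ -35.020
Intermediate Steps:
d = 66 (d = -6*(-15 + 4) = -6*(-11) = 66)
((Q(-5) - 24)/(26 + 23))*d = ((-2 - 24)/(26 + 23))*66 = -26/49*66 = -1716/49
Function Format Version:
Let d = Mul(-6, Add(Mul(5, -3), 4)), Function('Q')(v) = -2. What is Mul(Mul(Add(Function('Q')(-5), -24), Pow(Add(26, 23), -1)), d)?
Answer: Rational(-1716, 49) ≈ -35.020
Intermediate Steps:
d = 66 (d = Mul(-6, Add(-15, 4)) = Mul(-6, -11) = 66)
Mul(Mul(Add(Function('Q')(-5), -24), Pow(Add(26, 23), -1)), d) = Mul(Mul(Add(-2, -24), Pow(Add(26, 23), -1)), 66) = Mul(Mul(-26, Pow(49, -1)), 66) = Mul(Mul(-26, Rational(1, 49)), 66) = Mul(Rational(-26, 49), 66) = Rational(-1716, 49)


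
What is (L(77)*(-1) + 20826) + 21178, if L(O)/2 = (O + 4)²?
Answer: 28882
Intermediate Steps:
L(O) = 2*(4 + O)² (L(O) = 2*(O + 4)² = 2*(4 + O)²)
(L(77)*(-1) + 20826) + 21178 = ((2*(4 + 77)²)*(-1) + 20826) + 21178 = ((2*81²)*(-1) + 20826) + 21178 = ((2*6561)*(-1) + 20826) + 21178 = (13122*(-1) + 20826) + 21178 = (-13122 + 20826) + 21178 = 7704 + 21178 = 28882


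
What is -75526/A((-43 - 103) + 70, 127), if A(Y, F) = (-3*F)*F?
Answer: 75526/48387 ≈ 1.5609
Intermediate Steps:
A(Y, F) = -3*F**2
-75526/A((-43 - 103) + 70, 127) = -75526/((-3*127**2)) = -75526/((-3*16129)) = -75526/(-48387) = -75526*(-1/48387) = 75526/48387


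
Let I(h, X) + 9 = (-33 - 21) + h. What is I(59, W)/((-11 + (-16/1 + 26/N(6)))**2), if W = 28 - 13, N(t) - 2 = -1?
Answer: -4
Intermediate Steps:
N(t) = 1 (N(t) = 2 - 1 = 1)
W = 15
I(h, X) = -63 + h (I(h, X) = -9 + ((-33 - 21) + h) = -9 + (-54 + h) = -63 + h)
I(59, W)/((-11 + (-16/1 + 26/N(6)))**2) = (-63 + 59)/((-11 + (-16/1 + 26/1))**2) = -4/(-11 + (-16*1 + 26*1))**2 = -4/(-11 + (-16 + 26))**2 = -4/(-11 + 10)**2 = -4/((-1)**2) = -4/1 = -4*1 = -4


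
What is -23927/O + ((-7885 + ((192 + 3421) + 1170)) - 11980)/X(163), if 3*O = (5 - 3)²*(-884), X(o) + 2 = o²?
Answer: 1853675875/93940912 ≈ 19.732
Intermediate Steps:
X(o) = -2 + o²
O = -3536/3 (O = ((5 - 3)²*(-884))/3 = (2²*(-884))/3 = (4*(-884))/3 = (⅓)*(-3536) = -3536/3 ≈ -1178.7)
-23927/O + ((-7885 + ((192 + 3421) + 1170)) - 11980)/X(163) = -23927/(-3536/3) + ((-7885 + ((192 + 3421) + 1170)) - 11980)/(-2 + 163²) = -23927*(-3/3536) + ((-7885 + (3613 + 1170)) - 11980)/(-2 + 26569) = 71781/3536 + ((-7885 + 4783) - 11980)/26567 = 71781/3536 + (-3102 - 11980)*(1/26567) = 71781/3536 - 15082*1/26567 = 71781/3536 - 15082/26567 = 1853675875/93940912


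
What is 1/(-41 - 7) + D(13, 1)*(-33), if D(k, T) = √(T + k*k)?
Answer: -1/48 - 33*√170 ≈ -430.29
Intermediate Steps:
D(k, T) = √(T + k²)
1/(-41 - 7) + D(13, 1)*(-33) = 1/(-41 - 7) + √(1 + 13²)*(-33) = 1/(-48) + √(1 + 169)*(-33) = -1/48 + √170*(-33) = -1/48 - 33*√170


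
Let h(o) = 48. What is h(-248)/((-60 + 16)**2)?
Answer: 3/121 ≈ 0.024793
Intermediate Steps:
h(-248)/((-60 + 16)**2) = 48/((-60 + 16)**2) = 48/((-44)**2) = 48/1936 = 48*(1/1936) = 3/121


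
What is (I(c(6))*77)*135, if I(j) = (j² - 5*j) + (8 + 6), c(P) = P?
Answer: 207900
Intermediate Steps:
I(j) = 14 + j² - 5*j (I(j) = (j² - 5*j) + 14 = 14 + j² - 5*j)
(I(c(6))*77)*135 = ((14 + 6² - 5*6)*77)*135 = ((14 + 36 - 30)*77)*135 = (20*77)*135 = 1540*135 = 207900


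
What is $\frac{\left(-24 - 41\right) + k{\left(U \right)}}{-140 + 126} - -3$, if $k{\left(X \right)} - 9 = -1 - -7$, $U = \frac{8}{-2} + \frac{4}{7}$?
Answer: $\frac{46}{7} \approx 6.5714$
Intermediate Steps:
$U = - \frac{24}{7}$ ($U = 8 \left(- \frac{1}{2}\right) + 4 \cdot \frac{1}{7} = -4 + \frac{4}{7} = - \frac{24}{7} \approx -3.4286$)
$k{\left(X \right)} = 15$ ($k{\left(X \right)} = 9 - -6 = 9 + \left(-1 + 7\right) = 9 + 6 = 15$)
$\frac{\left(-24 - 41\right) + k{\left(U \right)}}{-140 + 126} - -3 = \frac{\left(-24 - 41\right) + 15}{-140 + 126} - -3 = \frac{\left(-24 - 41\right) + 15}{-14} + 3 = \left(\left(-24 - 41\right) + 15\right) \left(- \frac{1}{14}\right) + 3 = \left(-65 + 15\right) \left(- \frac{1}{14}\right) + 3 = \left(-50\right) \left(- \frac{1}{14}\right) + 3 = \frac{25}{7} + 3 = \frac{46}{7}$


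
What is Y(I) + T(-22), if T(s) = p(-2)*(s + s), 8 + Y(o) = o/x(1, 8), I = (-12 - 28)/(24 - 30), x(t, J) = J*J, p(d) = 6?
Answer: -13051/48 ≈ -271.90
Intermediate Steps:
x(t, J) = J**2
I = 20/3 (I = -40/(-6) = -40*(-1/6) = 20/3 ≈ 6.6667)
Y(o) = -8 + o/64 (Y(o) = -8 + o/(8**2) = -8 + o/64)
T(s) = 12*s (T(s) = 6*(s + s) = 6*(2*s) = 12*s)
Y(I) + T(-22) = (-8 + (1/64)*(20/3)) + 12*(-22) = (-8 + 5/48) - 264 = -379/48 - 264 = -13051/48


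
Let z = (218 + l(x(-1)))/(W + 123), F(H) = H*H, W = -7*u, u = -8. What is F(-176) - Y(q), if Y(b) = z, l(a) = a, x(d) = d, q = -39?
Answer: 5544487/179 ≈ 30975.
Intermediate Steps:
W = 56 (W = -7*(-8) = 56)
F(H) = H²
z = 217/179 (z = (218 - 1)/(56 + 123) = 217/179 ≈ 1.2123)
Y(b) = 217/179
F(-176) - Y(q) = (-176)² - 1*217/179 = 30976 - 217/179 = 5544487/179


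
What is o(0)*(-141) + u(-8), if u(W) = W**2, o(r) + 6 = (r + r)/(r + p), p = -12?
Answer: 910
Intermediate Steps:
o(r) = -6 + 2*r/(-12 + r) (o(r) = -6 + (r + r)/(r - 12) = -6 + (2*r)/(-12 + r) = -6 + 2*r/(-12 + r))
o(0)*(-141) + u(-8) = (4*(18 - 1*0)/(-12 + 0))*(-141) + (-8)**2 = (4*(18 + 0)/(-12))*(-141) + 64 = (4*(-1/12)*18)*(-141) + 64 = -6*(-141) + 64 = 846 + 64 = 910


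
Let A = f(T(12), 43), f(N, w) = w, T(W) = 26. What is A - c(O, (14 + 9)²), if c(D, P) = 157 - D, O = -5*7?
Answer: -149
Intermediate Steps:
O = -35
A = 43
A - c(O, (14 + 9)²) = 43 - (157 - 1*(-35)) = 43 - (157 + 35) = 43 - 1*192 = 43 - 192 = -149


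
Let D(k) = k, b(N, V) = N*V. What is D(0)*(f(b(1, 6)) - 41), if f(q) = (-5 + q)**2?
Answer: 0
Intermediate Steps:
D(0)*(f(b(1, 6)) - 41) = 0*((-5 + 1*6)**2 - 41) = 0*((-5 + 6)**2 - 41) = 0*(1**2 - 41) = 0*(1 - 41) = 0*(-40) = 0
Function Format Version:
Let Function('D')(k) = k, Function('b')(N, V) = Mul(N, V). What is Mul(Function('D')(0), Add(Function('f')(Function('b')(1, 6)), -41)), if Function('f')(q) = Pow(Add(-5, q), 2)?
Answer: 0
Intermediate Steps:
Mul(Function('D')(0), Add(Function('f')(Function('b')(1, 6)), -41)) = Mul(0, Add(Pow(Add(-5, Mul(1, 6)), 2), -41)) = Mul(0, Add(Pow(Add(-5, 6), 2), -41)) = Mul(0, Add(Pow(1, 2), -41)) = Mul(0, Add(1, -41)) = Mul(0, -40) = 0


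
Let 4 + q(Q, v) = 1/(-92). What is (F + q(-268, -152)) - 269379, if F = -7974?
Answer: -25516845/92 ≈ -2.7736e+5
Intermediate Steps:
q(Q, v) = -369/92 (q(Q, v) = -4 + 1/(-92) = -4 - 1/92 = -369/92)
(F + q(-268, -152)) - 269379 = (-7974 - 369/92) - 269379 = -733977/92 - 269379 = -25516845/92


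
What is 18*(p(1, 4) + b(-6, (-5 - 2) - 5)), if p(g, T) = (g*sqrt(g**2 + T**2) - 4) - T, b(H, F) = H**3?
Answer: -4032 + 18*sqrt(17) ≈ -3957.8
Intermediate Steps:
p(g, T) = -4 - T + g*sqrt(T**2 + g**2) (p(g, T) = (g*sqrt(T**2 + g**2) - 4) - T = (-4 + g*sqrt(T**2 + g**2)) - T = -4 - T + g*sqrt(T**2 + g**2))
18*(p(1, 4) + b(-6, (-5 - 2) - 5)) = 18*((-4 - 1*4 + 1*sqrt(4**2 + 1**2)) + (-6)**3) = 18*((-4 - 4 + 1*sqrt(16 + 1)) - 216) = 18*((-4 - 4 + 1*sqrt(17)) - 216) = 18*((-4 - 4 + sqrt(17)) - 216) = 18*((-8 + sqrt(17)) - 216) = 18*(-224 + sqrt(17)) = -4032 + 18*sqrt(17)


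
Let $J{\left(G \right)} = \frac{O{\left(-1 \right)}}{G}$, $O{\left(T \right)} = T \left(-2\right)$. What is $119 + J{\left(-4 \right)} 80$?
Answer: $79$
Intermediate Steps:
$O{\left(T \right)} = - 2 T$
$J{\left(G \right)} = \frac{2}{G}$ ($J{\left(G \right)} = \frac{\left(-2\right) \left(-1\right)}{G} = \frac{2}{G}$)
$119 + J{\left(-4 \right)} 80 = 119 + \frac{2}{-4} \cdot 80 = 119 + 2 \left(- \frac{1}{4}\right) 80 = 119 - 40 = 79$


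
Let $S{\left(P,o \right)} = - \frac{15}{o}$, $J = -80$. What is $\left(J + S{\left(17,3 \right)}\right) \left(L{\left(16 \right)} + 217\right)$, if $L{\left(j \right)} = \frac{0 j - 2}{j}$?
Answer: $- \frac{147475}{8} \approx -18434.0$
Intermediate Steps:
$L{\left(j \right)} = - \frac{2}{j}$ ($L{\left(j \right)} = \frac{0 - 2}{j} = - \frac{2}{j}$)
$\left(J + S{\left(17,3 \right)}\right) \left(L{\left(16 \right)} + 217\right) = \left(-80 - \frac{15}{3}\right) \left(- \frac{2}{16} + 217\right) = \left(-80 - 5\right) \left(\left(-2\right) \frac{1}{16} + 217\right) = \left(-80 - 5\right) \left(- \frac{1}{8} + 217\right) = \left(-85\right) \frac{1735}{8} = - \frac{147475}{8}$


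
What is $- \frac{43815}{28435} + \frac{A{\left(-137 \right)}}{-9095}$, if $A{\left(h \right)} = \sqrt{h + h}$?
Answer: $- \frac{8763}{5687} - \frac{i \sqrt{274}}{9095} \approx -1.5409 - 0.00182 i$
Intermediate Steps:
$A{\left(h \right)} = \sqrt{2} \sqrt{h}$ ($A{\left(h \right)} = \sqrt{2 h} = \sqrt{2} \sqrt{h}$)
$- \frac{43815}{28435} + \frac{A{\left(-137 \right)}}{-9095} = - \frac{43815}{28435} + \frac{\sqrt{2} \sqrt{-137}}{-9095} = \left(-43815\right) \frac{1}{28435} + \sqrt{2} i \sqrt{137} \left(- \frac{1}{9095}\right) = - \frac{8763}{5687} + i \sqrt{274} \left(- \frac{1}{9095}\right) = - \frac{8763}{5687} - \frac{i \sqrt{274}}{9095}$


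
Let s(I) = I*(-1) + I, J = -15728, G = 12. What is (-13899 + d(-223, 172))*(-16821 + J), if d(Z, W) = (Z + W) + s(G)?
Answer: 454058550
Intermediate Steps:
s(I) = 0 (s(I) = -I + I = 0)
d(Z, W) = W + Z (d(Z, W) = (Z + W) + 0 = (W + Z) + 0 = W + Z)
(-13899 + d(-223, 172))*(-16821 + J) = (-13899 + (172 - 223))*(-16821 - 15728) = (-13899 - 51)*(-32549) = -13950*(-32549) = 454058550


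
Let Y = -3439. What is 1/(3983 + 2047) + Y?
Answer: -20737169/6030 ≈ -3439.0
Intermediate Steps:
1/(3983 + 2047) + Y = 1/(3983 + 2047) - 3439 = 1/6030 - 3439 = -20737169/6030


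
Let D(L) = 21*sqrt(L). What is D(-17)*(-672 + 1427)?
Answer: 15855*I*sqrt(17) ≈ 65372.0*I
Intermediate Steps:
D(-17)*(-672 + 1427) = (21*sqrt(-17))*(-672 + 1427) = (21*(I*sqrt(17)))*755 = (21*I*sqrt(17))*755 = 15855*I*sqrt(17)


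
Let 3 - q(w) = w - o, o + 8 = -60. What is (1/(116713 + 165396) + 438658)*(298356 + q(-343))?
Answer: 36955769277858382/282109 ≈ 1.3100e+11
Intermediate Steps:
o = -68 (o = -8 - 60 = -68)
q(w) = -65 - w (q(w) = 3 - (w - 1*(-68)) = 3 - (w + 68) = 3 - (68 + w) = 3 + (-68 - w) = -65 - w)
(1/(116713 + 165396) + 438658)*(298356 + q(-343)) = (1/(116713 + 165396) + 438658)*(298356 + (-65 - 1*(-343))) = (1/282109 + 438658)*(298356 + (-65 + 343)) = (1/282109 + 438658)*(298356 + 278) = (123749369723/282109)*298634 = 36955769277858382/282109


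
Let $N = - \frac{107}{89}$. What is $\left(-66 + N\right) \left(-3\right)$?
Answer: $\frac{17943}{89} \approx 201.61$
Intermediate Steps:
$N = - \frac{107}{89}$ ($N = \left(-107\right) \frac{1}{89} = - \frac{107}{89} \approx -1.2022$)
$\left(-66 + N\right) \left(-3\right) = \left(-66 - \frac{107}{89}\right) \left(-3\right) = \left(- \frac{5981}{89}\right) \left(-3\right) = \frac{17943}{89}$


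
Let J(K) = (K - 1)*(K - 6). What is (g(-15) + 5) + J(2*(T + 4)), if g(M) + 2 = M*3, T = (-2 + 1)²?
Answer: -6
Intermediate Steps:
T = 1 (T = (-1)² = 1)
J(K) = (-1 + K)*(-6 + K)
g(M) = -2 + 3*M (g(M) = -2 + M*3 = -2 + 3*M)
(g(-15) + 5) + J(2*(T + 4)) = ((-2 + 3*(-15)) + 5) + (6 + (2*(1 + 4))² - 14*(1 + 4)) = ((-2 - 45) + 5) + (6 + (2*5)² - 14*5) = (-47 + 5) + (6 + 10² - 7*10) = -42 + (6 + 100 - 70) = -42 + 36 = -6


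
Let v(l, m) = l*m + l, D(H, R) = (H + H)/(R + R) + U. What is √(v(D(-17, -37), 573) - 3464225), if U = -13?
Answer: I*√4752378457/37 ≈ 1863.2*I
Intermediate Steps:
D(H, R) = -13 + H/R (D(H, R) = (H + H)/(R + R) - 13 = (2*H)/((2*R)) - 13 = (2*H)*(1/(2*R)) - 13 = H/R - 13 = -13 + H/R)
v(l, m) = l + l*m
√(v(D(-17, -37), 573) - 3464225) = √((-13 - 17/(-37))*(1 + 573) - 3464225) = √((-13 - 17*(-1/37))*574 - 3464225) = √((-13 + 17/37)*574 - 3464225) = √(-464/37*574 - 3464225) = √(-266336/37 - 3464225) = √(-128442661/37) = I*√4752378457/37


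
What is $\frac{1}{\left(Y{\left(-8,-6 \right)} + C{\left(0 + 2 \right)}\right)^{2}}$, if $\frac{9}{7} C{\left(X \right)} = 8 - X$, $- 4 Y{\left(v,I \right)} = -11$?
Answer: $\frac{144}{7921} \approx 0.01818$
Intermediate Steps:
$Y{\left(v,I \right)} = \frac{11}{4}$ ($Y{\left(v,I \right)} = \left(- \frac{1}{4}\right) \left(-11\right) = \frac{11}{4}$)
$C{\left(X \right)} = \frac{56}{9} - \frac{7 X}{9}$ ($C{\left(X \right)} = \frac{7 \left(8 - X\right)}{9} = \frac{56}{9} - \frac{7 X}{9}$)
$\frac{1}{\left(Y{\left(-8,-6 \right)} + C{\left(0 + 2 \right)}\right)^{2}} = \frac{1}{\left(\frac{11}{4} + \left(\frac{56}{9} - \frac{7 \left(0 + 2\right)}{9}\right)\right)^{2}} = \frac{1}{\left(\frac{11}{4} + \left(\frac{56}{9} - \frac{14}{9}\right)\right)^{2}} = \frac{1}{\left(\frac{11}{4} + \frac{14}{3}\right)^{2}} = \frac{1}{\left(\frac{89}{12}\right)^{2}} = \frac{1}{\frac{7921}{144}} = \frac{144}{7921}$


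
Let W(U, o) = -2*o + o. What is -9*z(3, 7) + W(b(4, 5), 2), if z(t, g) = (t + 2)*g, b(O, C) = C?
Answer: -317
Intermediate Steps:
W(U, o) = -o
z(t, g) = g*(2 + t) (z(t, g) = (2 + t)*g = g*(2 + t))
-9*z(3, 7) + W(b(4, 5), 2) = -63*(2 + 3) - 1*2 = -63*5 - 2 = -9*35 - 2 = -315 - 2 = -317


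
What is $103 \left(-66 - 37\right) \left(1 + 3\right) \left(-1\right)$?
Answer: $42436$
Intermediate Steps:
$103 \left(-66 - 37\right) \left(1 + 3\right) \left(-1\right) = 103 \left(-103\right) 4 \left(-1\right) = \left(-10609\right) \left(-4\right) = 42436$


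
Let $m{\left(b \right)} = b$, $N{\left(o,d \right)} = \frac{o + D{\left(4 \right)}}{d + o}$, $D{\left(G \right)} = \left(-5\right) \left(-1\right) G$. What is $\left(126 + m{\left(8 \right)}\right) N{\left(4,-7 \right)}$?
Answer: $-1072$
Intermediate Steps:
$D{\left(G \right)} = 5 G$
$N{\left(o,d \right)} = \frac{20 + o}{d + o}$ ($N{\left(o,d \right)} = \frac{o + 5 \cdot 4}{d + o} = \frac{o + 20}{d + o} = \frac{20 + o}{d + o}$)
$\left(126 + m{\left(8 \right)}\right) N{\left(4,-7 \right)} = \left(126 + 8\right) \frac{20 + 4}{-7 + 4} = 134 \frac{1}{-3} \cdot 24 = 134 \left(\left(- \frac{1}{3}\right) 24\right) = 134 \left(-8\right) = -1072$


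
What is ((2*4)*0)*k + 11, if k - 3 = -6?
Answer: 11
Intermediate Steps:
k = -3 (k = 3 - 6 = -3)
((2*4)*0)*k + 11 = ((2*4)*0)*(-3) + 11 = (8*0)*(-3) + 11 = 0*(-3) + 11 = 0 + 11 = 11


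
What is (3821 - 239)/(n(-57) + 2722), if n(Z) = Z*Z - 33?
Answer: 1791/2969 ≈ 0.60323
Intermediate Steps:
n(Z) = -33 + Z² (n(Z) = Z² - 33 = -33 + Z²)
(3821 - 239)/(n(-57) + 2722) = (3821 - 239)/((-33 + (-57)²) + 2722) = 3582/((-33 + 3249) + 2722) = 3582/(3216 + 2722) = 3582/5938 = 3582*(1/5938) = 1791/2969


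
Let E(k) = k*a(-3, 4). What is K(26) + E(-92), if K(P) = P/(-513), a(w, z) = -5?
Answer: 235954/513 ≈ 459.95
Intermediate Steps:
E(k) = -5*k (E(k) = k*(-5) = -5*k)
K(P) = -P/513 (K(P) = P*(-1/513) = -P/513)
K(26) + E(-92) = -1/513*26 - 5*(-92) = -26/513 + 460 = 235954/513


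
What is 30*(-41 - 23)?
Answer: -1920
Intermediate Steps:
30*(-41 - 23) = 30*(-64) = -1920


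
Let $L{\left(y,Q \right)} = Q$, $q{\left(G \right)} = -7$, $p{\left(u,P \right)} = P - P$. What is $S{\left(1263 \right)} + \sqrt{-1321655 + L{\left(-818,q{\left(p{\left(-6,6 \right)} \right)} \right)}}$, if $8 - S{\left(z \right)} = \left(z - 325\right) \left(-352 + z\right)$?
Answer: $-854510 + i \sqrt{1321662} \approx -8.5451 \cdot 10^{5} + 1149.6 i$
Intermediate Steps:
$p{\left(u,P \right)} = 0$
$S{\left(z \right)} = 8 - \left(-352 + z\right) \left(-325 + z\right)$ ($S{\left(z \right)} = 8 - \left(z - 325\right) \left(-352 + z\right) = 8 - \left(-325 + z\right) \left(-352 + z\right) = 8 - \left(-352 + z\right) \left(-325 + z\right)$)
$S{\left(1263 \right)} + \sqrt{-1321655 + L{\left(-818,q{\left(p{\left(-6,6 \right)} \right)} \right)}} = \left(-114392 - 1263^{2} + 677 \cdot 1263\right) + \sqrt{-1321655 - 7} = \left(-114392 - 1595169 + 855051\right) + \sqrt{-1321662} = \left(-114392 - 1595169 + 855051\right) + i \sqrt{1321662} = -854510 + i \sqrt{1321662}$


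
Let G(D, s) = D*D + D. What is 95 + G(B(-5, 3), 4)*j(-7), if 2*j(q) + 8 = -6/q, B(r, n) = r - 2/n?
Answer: 5/9 ≈ 0.55556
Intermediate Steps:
G(D, s) = D + D**2 (G(D, s) = D**2 + D = D + D**2)
j(q) = -4 - 3/q (j(q) = -4 + (-6/q)/2 = -4 - 3/q)
95 + G(B(-5, 3), 4)*j(-7) = 95 + ((-5 - 2/3)*(1 + (-5 - 2/3)))*(-4 - 3/(-7)) = 95 + ((-5 - 2*1/3)*(1 + (-5 - 2*1/3)))*(-4 - 3*(-1/7)) = 95 + ((-5 - 2/3)*(1 + (-5 - 2/3)))*(-4 + 3/7) = 95 - 17*(1 - 17/3)/3*(-25/7) = 95 - 17/3*(-14/3)*(-25/7) = 95 + (238/9)*(-25/7) = 95 - 850/9 = 5/9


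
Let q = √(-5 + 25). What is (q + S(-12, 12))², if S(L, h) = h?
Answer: 164 + 48*√5 ≈ 271.33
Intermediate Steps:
q = 2*√5 (q = √20 = 2*√5 ≈ 4.4721)
(q + S(-12, 12))² = (2*√5 + 12)² = (12 + 2*√5)²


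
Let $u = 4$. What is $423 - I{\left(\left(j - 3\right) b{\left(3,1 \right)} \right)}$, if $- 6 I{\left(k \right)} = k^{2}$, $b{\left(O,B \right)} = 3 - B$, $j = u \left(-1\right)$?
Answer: $\frac{1367}{3} \approx 455.67$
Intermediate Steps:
$j = -4$ ($j = 4 \left(-1\right) = -4$)
$I{\left(k \right)} = - \frac{k^{2}}{6}$
$423 - I{\left(\left(j - 3\right) b{\left(3,1 \right)} \right)} = 423 - - \frac{\left(\left(-4 - 3\right) \left(3 - 1\right)\right)^{2}}{6} = 423 - - \frac{\left(- 7 \left(3 - 1\right)\right)^{2}}{6} = 423 - - \frac{\left(\left(-7\right) 2\right)^{2}}{6} = 423 - - \frac{\left(-14\right)^{2}}{6} = 423 - \left(- \frac{1}{6}\right) 196 = 423 - - \frac{98}{3} = 423 + \frac{98}{3} = \frac{1367}{3}$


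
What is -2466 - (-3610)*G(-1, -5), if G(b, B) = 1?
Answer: 1144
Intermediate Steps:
-2466 - (-3610)*G(-1, -5) = -2466 - (-3610) = -2466 - 1*(-3610) = -2466 + 3610 = 1144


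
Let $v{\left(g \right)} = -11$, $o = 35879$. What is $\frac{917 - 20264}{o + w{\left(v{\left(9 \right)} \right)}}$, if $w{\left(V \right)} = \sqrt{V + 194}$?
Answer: $- \frac{694151013}{1287302458} + \frac{19347 \sqrt{183}}{1287302458} \approx -0.53903$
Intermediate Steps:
$w{\left(V \right)} = \sqrt{194 + V}$
$\frac{917 - 20264}{o + w{\left(v{\left(9 \right)} \right)}} = \frac{917 - 20264}{35879 + \sqrt{194 - 11}} = - \frac{19347}{35879 + \sqrt{183}}$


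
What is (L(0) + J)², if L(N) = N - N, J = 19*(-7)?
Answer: 17689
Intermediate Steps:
J = -133
L(N) = 0
(L(0) + J)² = (0 - 133)² = (-133)² = 17689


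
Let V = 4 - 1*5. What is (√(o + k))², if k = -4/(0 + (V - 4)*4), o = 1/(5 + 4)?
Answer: 14/45 ≈ 0.31111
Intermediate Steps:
V = -1 (V = 4 - 5 = -1)
o = ⅑ (o = 1/9 = ⅑ ≈ 0.11111)
k = ⅕ (k = -4/(0 + (-1 - 4)*4) = -4/(0 - 5*4) = -4/(0 - 20) = -4/(-20) = -1/20*(-4) = ⅕ ≈ 0.20000)
(√(o + k))² = (√(⅑ + ⅕))² = (√(14/45))² = (√70/15)² = 14/45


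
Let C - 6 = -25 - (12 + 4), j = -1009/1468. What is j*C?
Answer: 35315/1468 ≈ 24.057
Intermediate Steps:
j = -1009/1468 (j = -1009*1/1468 = -1009/1468 ≈ -0.68733)
C = -35 (C = 6 + (-25 - (12 + 4)) = 6 + (-25 - 1*16) = 6 + (-25 - 16) = 6 - 41 = -35)
j*C = -1009/1468*(-35) = 35315/1468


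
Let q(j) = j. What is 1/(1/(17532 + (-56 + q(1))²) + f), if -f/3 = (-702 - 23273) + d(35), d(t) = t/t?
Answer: 20557/1478500555 ≈ 1.3904e-5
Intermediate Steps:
d(t) = 1
f = 71922 (f = -3*((-702 - 23273) + 1) = -3*(-23975 + 1) = -3*(-23974) = 71922)
1/(1/(17532 + (-56 + q(1))²) + f) = 1/(1/(17532 + (-56 + 1)²) + 71922) = 1/(1/(17532 + (-55)²) + 71922) = 1/(1/(17532 + 3025) + 71922) = 1/(1/20557 + 71922) = 1/(1478500555/20557) = 20557/1478500555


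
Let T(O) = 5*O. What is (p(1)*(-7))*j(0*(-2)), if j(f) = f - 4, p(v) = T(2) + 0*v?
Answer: 280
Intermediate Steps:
p(v) = 10 (p(v) = 5*2 + 0*v = 10 + 0 = 10)
j(f) = -4 + f
(p(1)*(-7))*j(0*(-2)) = (10*(-7))*(-4 + 0*(-2)) = -70*(-4 + 0) = -70*(-4) = 280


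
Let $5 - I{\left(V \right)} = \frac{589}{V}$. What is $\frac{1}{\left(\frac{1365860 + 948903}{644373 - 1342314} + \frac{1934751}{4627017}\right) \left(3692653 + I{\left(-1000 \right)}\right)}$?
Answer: $- \frac{2990171177775}{32003402521164292649} \approx -9.3433 \cdot 10^{-8}$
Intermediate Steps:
$I{\left(V \right)} = 5 - \frac{589}{V}$
$\frac{1}{\left(\frac{1365860 + 948903}{644373 - 1342314} + \frac{1934751}{4627017}\right) \left(3692653 + I{\left(-1000 \right)}\right)} = \frac{1}{\left(\frac{1365860 + 948903}{644373 - 1342314} + \frac{1934751}{4627017}\right) \left(3692653 + \left(5 - \frac{589}{-1000}\right)\right)} = \frac{1}{\left(\frac{2314763}{-697941} + 1934751 \cdot \frac{1}{4627017}\right) \left(3692653 + \left(5 - - \frac{589}{1000}\right)\right)} = \frac{1}{\left(2314763 \left(- \frac{1}{697941}\right) + \frac{644917}{1542339}\right) \left(3692653 + \left(5 + \frac{589}{1000}\right)\right)} = \frac{1}{\left(- \frac{2314763}{697941} + \frac{644917}{1542339}\right) \left(3692653 + \frac{5589}{1000}\right)} = \frac{1}{\left(- \frac{346670581640}{119606847111}\right) \frac{3692658589}{1000}} = \frac{1}{- \frac{32003402521164292649}{2990171177775}} = - \frac{2990171177775}{32003402521164292649}$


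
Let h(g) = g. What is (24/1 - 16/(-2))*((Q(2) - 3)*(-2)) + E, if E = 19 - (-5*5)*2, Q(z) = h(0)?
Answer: 261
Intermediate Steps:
Q(z) = 0
E = 69 (E = 19 - (-25)*2 = 19 - 1*(-50) = 19 + 50 = 69)
(24/1 - 16/(-2))*((Q(2) - 3)*(-2)) + E = (24/1 - 16/(-2))*((0 - 3)*(-2)) + 69 = (24*1 - 16*(-½))*(-3*(-2)) + 69 = (24 + 8)*6 + 69 = 32*6 + 69 = 192 + 69 = 261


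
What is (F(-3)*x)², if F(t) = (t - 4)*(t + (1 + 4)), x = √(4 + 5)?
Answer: 1764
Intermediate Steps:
x = 3 (x = √9 = 3)
F(t) = (-4 + t)*(5 + t) (F(t) = (-4 + t)*(t + 5) = (-4 + t)*(5 + t))
(F(-3)*x)² = ((-20 - 3 + (-3)²)*3)² = ((-20 - 3 + 9)*3)² = (-14*3)² = (-42)² = 1764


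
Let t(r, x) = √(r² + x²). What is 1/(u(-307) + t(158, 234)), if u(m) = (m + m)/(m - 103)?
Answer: -62935/3350138751 + 84050*√19930/3350138751 ≈ 0.0035231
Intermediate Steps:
u(m) = 2*m/(-103 + m) (u(m) = (2*m)/(-103 + m) = 2*m/(-103 + m))
1/(u(-307) + t(158, 234)) = 1/(2*(-307)/(-103 - 307) + √(158² + 234²)) = 1/(2*(-307)/(-410) + √(24964 + 54756)) = 1/(2*(-307)*(-1/410) + √79720) = 1/(307/205 + 2*√19930)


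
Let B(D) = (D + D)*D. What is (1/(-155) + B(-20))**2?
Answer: 15375752001/24025 ≈ 6.3999e+5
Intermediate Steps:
B(D) = 2*D**2 (B(D) = (2*D)*D = 2*D**2)
(1/(-155) + B(-20))**2 = (1/(-155) + 2*(-20)**2)**2 = (-1/155 + 2*400)**2 = (-1/155 + 800)**2 = (123999/155)**2 = 15375752001/24025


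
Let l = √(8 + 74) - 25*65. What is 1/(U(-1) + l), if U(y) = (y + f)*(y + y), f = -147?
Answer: -1329/1766159 - √82/1766159 ≈ -0.00075761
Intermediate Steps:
U(y) = 2*y*(-147 + y) (U(y) = (y - 147)*(y + y) = (-147 + y)*(2*y) = 2*y*(-147 + y))
l = -1625 + √82 (l = √82 - 1625 = -1625 + √82 ≈ -1615.9)
1/(U(-1) + l) = 1/(2*(-1)*(-147 - 1) + (-1625 + √82)) = 1/(2*(-1)*(-148) + (-1625 + √82)) = 1/(296 + (-1625 + √82)) = 1/(-1329 + √82)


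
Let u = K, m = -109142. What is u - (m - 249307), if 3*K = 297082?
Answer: 1372429/3 ≈ 4.5748e+5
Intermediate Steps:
K = 297082/3 (K = (⅓)*297082 = 297082/3 ≈ 99027.)
u = 297082/3 ≈ 99027.
u - (m - 249307) = 297082/3 - (-109142 - 249307) = 297082/3 - 1*(-358449) = 297082/3 + 358449 = 1372429/3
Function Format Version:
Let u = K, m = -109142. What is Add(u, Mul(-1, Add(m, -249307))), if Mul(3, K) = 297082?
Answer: Rational(1372429, 3) ≈ 4.5748e+5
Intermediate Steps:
K = Rational(297082, 3) (K = Mul(Rational(1, 3), 297082) = Rational(297082, 3) ≈ 99027.)
u = Rational(297082, 3) ≈ 99027.
Add(u, Mul(-1, Add(m, -249307))) = Add(Rational(297082, 3), Mul(-1, Add(-109142, -249307))) = Add(Rational(297082, 3), Mul(-1, -358449)) = Add(Rational(297082, 3), 358449) = Rational(1372429, 3)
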